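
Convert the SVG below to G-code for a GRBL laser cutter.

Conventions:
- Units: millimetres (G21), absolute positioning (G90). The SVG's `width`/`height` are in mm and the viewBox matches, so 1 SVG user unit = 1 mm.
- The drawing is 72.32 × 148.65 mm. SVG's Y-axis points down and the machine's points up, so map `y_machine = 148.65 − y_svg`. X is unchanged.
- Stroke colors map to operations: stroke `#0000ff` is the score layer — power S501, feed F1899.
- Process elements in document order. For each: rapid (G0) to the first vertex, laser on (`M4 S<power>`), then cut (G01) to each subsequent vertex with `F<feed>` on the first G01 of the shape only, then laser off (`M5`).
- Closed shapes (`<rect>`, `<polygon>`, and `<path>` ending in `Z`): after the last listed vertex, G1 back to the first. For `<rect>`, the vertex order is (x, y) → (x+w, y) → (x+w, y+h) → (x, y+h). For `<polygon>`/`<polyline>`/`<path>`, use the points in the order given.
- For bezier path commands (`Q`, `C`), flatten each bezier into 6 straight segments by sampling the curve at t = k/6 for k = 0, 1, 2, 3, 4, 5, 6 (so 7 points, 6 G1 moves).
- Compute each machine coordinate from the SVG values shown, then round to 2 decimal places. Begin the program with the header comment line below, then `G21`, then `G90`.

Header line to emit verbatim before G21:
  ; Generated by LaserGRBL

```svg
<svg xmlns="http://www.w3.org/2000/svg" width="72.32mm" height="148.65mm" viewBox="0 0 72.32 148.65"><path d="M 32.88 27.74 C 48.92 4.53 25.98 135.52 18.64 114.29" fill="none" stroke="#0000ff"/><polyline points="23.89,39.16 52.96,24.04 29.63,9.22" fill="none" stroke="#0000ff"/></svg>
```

viewBox `0 0 72.32 148.65` with mm width/height → 1 unit = 1 mm. Flip: y_m = 148.65 − y_svg.

**Shape 1** — `<path>` cubic bezier, stroke `#0000ff` → score (S501, F1899). Control points (SVG): P0=(32.88,27.74), P1=(48.92,4.53), P2=(25.98,135.52), P3=(18.64,114.29); sampled at t=k/6. Machine vertices: (32.88,120.91) → (37.90,121.08) → (37.95,104.07) → (34.53,78.38) → (29.16,52.52) → (23.36,35.01) → (18.64,34.36). Open path.

**Shape 2** — `<polyline>` open polyline, stroke `#0000ff` → score (S501, F1899). Machine vertices: (23.89,109.49) → (52.96,124.61) → (29.63,139.43). Open path.

; Generated by LaserGRBL
G21
G90
G0 X32.88 Y120.91
M4 S501
G01 X37.90 Y121.08 F1899
G01 X37.95 Y104.07
G01 X34.53 Y78.38
G01 X29.16 Y52.52
G01 X23.36 Y35.01
G01 X18.64 Y34.36
M5
G0 X23.89 Y109.49
M4 S501
G01 X52.96 Y124.61 F1899
G01 X29.63 Y139.43
M5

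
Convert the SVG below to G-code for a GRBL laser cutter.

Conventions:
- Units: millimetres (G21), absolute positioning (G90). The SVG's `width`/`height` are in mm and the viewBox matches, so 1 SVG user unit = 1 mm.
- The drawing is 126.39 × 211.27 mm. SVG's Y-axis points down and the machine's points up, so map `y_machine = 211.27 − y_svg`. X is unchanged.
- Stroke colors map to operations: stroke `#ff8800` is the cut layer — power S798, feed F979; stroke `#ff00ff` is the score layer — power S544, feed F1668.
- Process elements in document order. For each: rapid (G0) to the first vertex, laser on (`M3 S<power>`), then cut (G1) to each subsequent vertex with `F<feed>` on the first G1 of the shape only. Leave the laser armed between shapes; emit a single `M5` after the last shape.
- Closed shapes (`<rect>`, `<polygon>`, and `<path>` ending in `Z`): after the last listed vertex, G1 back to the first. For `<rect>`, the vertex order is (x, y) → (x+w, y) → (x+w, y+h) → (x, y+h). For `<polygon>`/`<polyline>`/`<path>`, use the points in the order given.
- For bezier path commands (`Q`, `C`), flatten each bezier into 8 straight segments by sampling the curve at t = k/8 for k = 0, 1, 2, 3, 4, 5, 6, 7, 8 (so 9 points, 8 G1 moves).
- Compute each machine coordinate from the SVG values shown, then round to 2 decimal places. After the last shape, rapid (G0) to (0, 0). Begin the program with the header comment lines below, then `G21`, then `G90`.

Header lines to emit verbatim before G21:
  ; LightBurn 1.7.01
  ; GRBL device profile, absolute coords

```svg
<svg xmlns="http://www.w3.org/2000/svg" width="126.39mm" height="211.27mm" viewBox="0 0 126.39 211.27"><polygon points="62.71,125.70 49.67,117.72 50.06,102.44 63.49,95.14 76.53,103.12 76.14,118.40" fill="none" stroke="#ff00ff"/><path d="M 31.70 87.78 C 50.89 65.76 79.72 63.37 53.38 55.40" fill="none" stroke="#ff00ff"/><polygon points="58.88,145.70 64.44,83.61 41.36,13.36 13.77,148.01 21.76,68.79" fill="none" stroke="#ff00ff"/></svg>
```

Since the viewBox matches the mm dimensions, user units are millimetres directly. The only transform is the Y-flip y_m = 211.27 − y_svg.

Shape 1 is a regular polygon drawn with `<polygon>`. Its stroke #ff00ff means score at S544, F1668. After flipping Y the toolpath is (62.71,85.57) → (49.67,93.55) → (50.06,108.83) → (63.49,116.13) → (76.53,108.15) → (76.14,92.87) → (62.71,85.57), returning to the start.

Shape 2 is a cubic bezier drawn with `<path>`. Its stroke #ff00ff means score at S544, F1668. After flipping Y the toolpath is (31.70,123.49) → (39.22,130.88) → (46.89,136.72) → (53.94,141.31) → (59.61,144.95) → (63.16,147.93) → (63.80,150.54) → (60.80,153.09) → (53.38,155.87).

Shape 3 is a closed polygon drawn with `<polygon>`. Its stroke #ff00ff means score at S544, F1668. After flipping Y the toolpath is (58.88,65.57) → (64.44,127.66) → (41.36,197.91) → (13.77,63.26) → (21.76,142.48) → (58.88,65.57), returning to the start.

; LightBurn 1.7.01
; GRBL device profile, absolute coords
G21
G90
G0 X62.71 Y85.57
M3 S544
G1 X49.67 Y93.55 F1668
G1 X50.06 Y108.83
G1 X63.49 Y116.13
G1 X76.53 Y108.15
G1 X76.14 Y92.87
G1 X62.71 Y85.57
G0 X31.70 Y123.49
M3 S544
G1 X39.22 Y130.88 F1668
G1 X46.89 Y136.72
G1 X53.94 Y141.31
G1 X59.61 Y144.95
G1 X63.16 Y147.93
G1 X63.80 Y150.54
G1 X60.80 Y153.09
G1 X53.38 Y155.87
G0 X58.88 Y65.57
M3 S544
G1 X64.44 Y127.66 F1668
G1 X41.36 Y197.91
G1 X13.77 Y63.26
G1 X21.76 Y142.48
G1 X58.88 Y65.57
M5
G0 X0.00 Y0.00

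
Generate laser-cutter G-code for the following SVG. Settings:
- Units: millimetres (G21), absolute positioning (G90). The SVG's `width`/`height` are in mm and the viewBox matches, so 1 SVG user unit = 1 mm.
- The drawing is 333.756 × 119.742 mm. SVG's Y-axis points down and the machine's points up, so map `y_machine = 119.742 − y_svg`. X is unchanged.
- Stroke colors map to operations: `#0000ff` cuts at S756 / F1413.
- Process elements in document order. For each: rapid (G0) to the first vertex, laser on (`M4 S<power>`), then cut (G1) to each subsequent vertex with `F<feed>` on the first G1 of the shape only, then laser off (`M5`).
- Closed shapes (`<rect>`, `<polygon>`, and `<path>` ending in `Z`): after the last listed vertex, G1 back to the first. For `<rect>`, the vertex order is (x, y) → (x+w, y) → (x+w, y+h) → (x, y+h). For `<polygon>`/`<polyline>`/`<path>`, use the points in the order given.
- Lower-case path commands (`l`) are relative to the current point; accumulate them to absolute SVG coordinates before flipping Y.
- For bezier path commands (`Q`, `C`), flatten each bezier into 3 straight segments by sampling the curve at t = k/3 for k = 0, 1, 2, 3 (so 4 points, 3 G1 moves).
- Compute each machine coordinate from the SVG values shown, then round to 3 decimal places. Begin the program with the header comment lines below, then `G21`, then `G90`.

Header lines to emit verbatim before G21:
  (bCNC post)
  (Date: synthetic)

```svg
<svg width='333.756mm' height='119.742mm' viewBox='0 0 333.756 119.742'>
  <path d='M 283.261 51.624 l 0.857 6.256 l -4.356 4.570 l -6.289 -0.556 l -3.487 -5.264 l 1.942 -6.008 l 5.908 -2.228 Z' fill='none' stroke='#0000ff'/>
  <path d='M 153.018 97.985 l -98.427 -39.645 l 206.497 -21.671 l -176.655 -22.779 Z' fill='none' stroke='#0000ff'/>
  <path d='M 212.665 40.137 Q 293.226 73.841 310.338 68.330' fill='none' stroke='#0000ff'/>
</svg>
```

(bCNC post)
(Date: synthetic)
G21
G90
G0 X283.261 Y68.118
M4 S756
G1 X284.118 Y61.862 F1413
G1 X279.762 Y57.292
G1 X273.473 Y57.848
G1 X269.986 Y63.112
G1 X271.928 Y69.120
G1 X277.836 Y71.348
G1 X283.261 Y68.118
M5
G0 X153.018 Y21.757
M4 S756
G1 X54.591 Y61.402 F1413
G1 X261.088 Y83.073
G1 X84.433 Y105.852
G1 X153.018 Y21.757
M5
G0 X212.665 Y79.605
M4 S756
G1 X259.322 Y61.493 F1413
G1 X291.880 Y52.095
G1 X310.338 Y51.412
M5

viewBox `0 0 333.756 119.742` with mm width/height → 1 unit = 1 mm. Flip: y_m = 119.742 − y_svg.

**Shape 1** — `<path>` regular polygon, stroke `#0000ff` → cut (S756, F1413). Machine vertices: (283.261,68.118) → (284.118,61.862) → (279.762,57.292) → (273.473,57.848) → (269.986,63.112) → (271.928,69.120) → (277.836,71.348) → (283.261,68.118). Closed: final G1 returns to the first vertex.

**Shape 2** — `<path>` closed polygon, stroke `#0000ff` → cut (S756, F1413). Machine vertices: (153.018,21.757) → (54.591,61.402) → (261.088,83.073) → (84.433,105.852) → (153.018,21.757). Closed: final G1 returns to the first vertex.

**Shape 3** — `<path>` quadratic bezier, stroke `#0000ff` → cut (S756, F1413). Control points (SVG): P0=(212.665,40.137), P1=(293.226,73.841), P2=(310.338,68.330); sampled at t=k/3. Machine vertices: (212.665,79.605) → (259.322,61.493) → (291.880,52.095) → (310.338,51.412). Open path.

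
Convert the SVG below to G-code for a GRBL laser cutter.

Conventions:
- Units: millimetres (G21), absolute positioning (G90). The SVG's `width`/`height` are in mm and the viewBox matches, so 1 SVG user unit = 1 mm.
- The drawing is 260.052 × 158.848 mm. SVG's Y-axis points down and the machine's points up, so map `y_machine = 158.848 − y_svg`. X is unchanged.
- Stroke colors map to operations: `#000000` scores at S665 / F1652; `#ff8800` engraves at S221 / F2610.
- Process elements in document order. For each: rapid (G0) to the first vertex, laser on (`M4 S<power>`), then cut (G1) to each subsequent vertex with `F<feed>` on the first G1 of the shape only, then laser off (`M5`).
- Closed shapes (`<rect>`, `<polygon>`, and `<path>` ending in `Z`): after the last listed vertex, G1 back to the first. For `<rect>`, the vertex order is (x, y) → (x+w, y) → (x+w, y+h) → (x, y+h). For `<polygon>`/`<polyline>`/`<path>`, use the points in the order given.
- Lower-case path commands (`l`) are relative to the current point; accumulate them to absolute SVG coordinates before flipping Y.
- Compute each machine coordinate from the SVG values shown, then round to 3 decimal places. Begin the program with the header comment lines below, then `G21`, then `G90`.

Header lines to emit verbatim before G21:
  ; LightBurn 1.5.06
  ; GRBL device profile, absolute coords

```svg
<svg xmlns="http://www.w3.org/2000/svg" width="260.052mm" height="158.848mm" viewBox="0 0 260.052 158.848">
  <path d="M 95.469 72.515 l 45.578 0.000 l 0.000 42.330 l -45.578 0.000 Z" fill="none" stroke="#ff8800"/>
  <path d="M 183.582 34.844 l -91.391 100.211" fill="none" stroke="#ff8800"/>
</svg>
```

Since the viewBox matches the mm dimensions, user units are millimetres directly. The only transform is the Y-flip y_m = 158.848 − y_svg.

Shape 1 is a rectangle drawn with `<path>`. Its stroke #ff8800 means engrave at S221, F2610. After flipping Y the toolpath is (95.469,86.333) → (141.047,86.333) → (141.047,44.003) → (95.469,44.003) → (95.469,86.333), returning to the start.

Shape 2 is a line segment drawn with `<path>`. Its stroke #ff8800 means engrave at S221, F2610. After flipping Y the toolpath is (183.582,124.004) → (92.191,23.793).

; LightBurn 1.5.06
; GRBL device profile, absolute coords
G21
G90
G0 X95.469 Y86.333
M4 S221
G1 X141.047 Y86.333 F2610
G1 X141.047 Y44.003
G1 X95.469 Y44.003
G1 X95.469 Y86.333
M5
G0 X183.582 Y124.004
M4 S221
G1 X92.191 Y23.793 F2610
M5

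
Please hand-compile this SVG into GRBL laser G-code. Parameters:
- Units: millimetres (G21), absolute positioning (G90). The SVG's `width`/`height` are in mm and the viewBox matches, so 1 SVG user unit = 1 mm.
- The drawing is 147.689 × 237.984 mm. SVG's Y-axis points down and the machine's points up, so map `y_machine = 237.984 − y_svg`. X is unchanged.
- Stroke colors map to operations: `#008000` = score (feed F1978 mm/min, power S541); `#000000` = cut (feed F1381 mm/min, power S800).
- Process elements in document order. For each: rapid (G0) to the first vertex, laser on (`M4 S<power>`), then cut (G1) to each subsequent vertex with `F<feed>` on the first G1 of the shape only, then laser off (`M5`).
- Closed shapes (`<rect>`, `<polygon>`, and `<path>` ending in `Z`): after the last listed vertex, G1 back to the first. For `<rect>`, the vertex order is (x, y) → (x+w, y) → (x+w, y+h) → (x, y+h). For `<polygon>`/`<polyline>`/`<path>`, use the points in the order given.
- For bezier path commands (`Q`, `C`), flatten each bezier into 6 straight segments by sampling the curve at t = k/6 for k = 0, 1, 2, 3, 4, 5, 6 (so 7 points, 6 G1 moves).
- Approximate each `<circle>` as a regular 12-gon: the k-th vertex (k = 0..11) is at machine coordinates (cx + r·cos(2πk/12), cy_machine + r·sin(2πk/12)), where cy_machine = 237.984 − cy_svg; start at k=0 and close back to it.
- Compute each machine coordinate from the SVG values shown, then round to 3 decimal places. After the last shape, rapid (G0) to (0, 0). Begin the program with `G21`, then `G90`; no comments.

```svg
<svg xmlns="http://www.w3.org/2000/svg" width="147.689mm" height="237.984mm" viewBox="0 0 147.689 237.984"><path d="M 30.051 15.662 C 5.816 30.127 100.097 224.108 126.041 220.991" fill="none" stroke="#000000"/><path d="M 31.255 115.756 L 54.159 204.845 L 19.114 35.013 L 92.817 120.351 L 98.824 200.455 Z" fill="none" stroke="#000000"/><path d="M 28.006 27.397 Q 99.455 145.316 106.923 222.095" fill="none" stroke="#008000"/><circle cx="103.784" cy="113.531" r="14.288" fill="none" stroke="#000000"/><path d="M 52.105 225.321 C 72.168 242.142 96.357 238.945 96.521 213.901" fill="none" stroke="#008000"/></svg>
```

viewBox `0 0 147.689 237.984` with mm width/height → 1 unit = 1 mm. Flip: y_m = 237.984 − y_svg.

**Shape 1** — `<path>` cubic bezier, stroke `#000000` → cut (S800, F1381). Control points (SVG): P0=(30.051,15.662), P1=(5.816,30.127), P2=(100.097,224.108), P3=(126.041,220.991); sampled at t=k/6. Machine vertices: (30.051,222.322) → (26.945,201.873) → (38.401,161.967) → (59.229,113.064) → (84.238,65.627) → (108.239,30.116) → (126.041,16.993). Open path.

**Shape 2** — `<path>` closed polygon, stroke `#000000` → cut (S800, F1381). Machine vertices: (31.255,122.228) → (54.159,33.139) → (19.114,202.971) → (92.817,117.633) → (98.824,37.529) → (31.255,122.228). Closed: final G1 returns to the first vertex.

**Shape 3** — `<path>` quadratic bezier, stroke `#008000` → score (S541, F1978). Control points (SVG): P0=(28.006,27.397), P1=(99.455,145.316), P2=(106.923,222.095); sampled at t=k/6. Machine vertices: (28.006,210.587) → (50.045,172.423) → (68.530,136.545) → (83.460,102.953) → (94.835,71.646) → (102.656,42.625) → (106.923,15.889). Open path.

**Shape 4** — `<circle>` circle, stroke `#000000` → cut (S800, F1381). Machine vertices: (118.072,124.453) → (116.158,131.597) → (110.928,136.827) → (103.784,138.741) → (96.640,136.827) → (91.410,131.597) → (89.496,124.453) → (91.410,117.309) → (96.640,112.079) → (103.784,110.165) → (110.928,112.079) → (116.158,117.309) → (118.072,124.453). Closed: final G1 returns to the first vertex.

**Shape 5** — `<path>` cubic bezier, stroke `#008000` → score (S541, F1978). Control points (SVG): P0=(52.105,225.321), P1=(72.168,242.142), P2=(96.357,238.945), P3=(96.521,213.901); sampled at t=k/6. Machine vertices: (52.105,12.663) → (62.350,5.929) → (72.501,2.582) → (81.775,2.674) → (89.391,6.254) → (94.567,13.373) → (96.521,24.083). Open path.

G21
G90
G0 X30.051 Y222.322
M4 S800
G1 X26.945 Y201.873 F1381
G1 X38.401 Y161.967
G1 X59.229 Y113.064
G1 X84.238 Y65.627
G1 X108.239 Y30.116
G1 X126.041 Y16.993
M5
G0 X31.255 Y122.228
M4 S800
G1 X54.159 Y33.139 F1381
G1 X19.114 Y202.971
G1 X92.817 Y117.633
G1 X98.824 Y37.529
G1 X31.255 Y122.228
M5
G0 X28.006 Y210.587
M4 S541
G1 X50.045 Y172.423 F1978
G1 X68.530 Y136.545
G1 X83.460 Y102.953
G1 X94.835 Y71.646
G1 X102.656 Y42.625
G1 X106.923 Y15.889
M5
G0 X118.072 Y124.453
M4 S800
G1 X116.158 Y131.597 F1381
G1 X110.928 Y136.827
G1 X103.784 Y138.741
G1 X96.640 Y136.827
G1 X91.410 Y131.597
G1 X89.496 Y124.453
G1 X91.410 Y117.309
G1 X96.640 Y112.079
G1 X103.784 Y110.165
G1 X110.928 Y112.079
G1 X116.158 Y117.309
G1 X118.072 Y124.453
M5
G0 X52.105 Y12.663
M4 S541
G1 X62.350 Y5.929 F1978
G1 X72.501 Y2.582
G1 X81.775 Y2.674
G1 X89.391 Y6.254
G1 X94.567 Y13.373
G1 X96.521 Y24.083
M5
G0 X0.000 Y0.000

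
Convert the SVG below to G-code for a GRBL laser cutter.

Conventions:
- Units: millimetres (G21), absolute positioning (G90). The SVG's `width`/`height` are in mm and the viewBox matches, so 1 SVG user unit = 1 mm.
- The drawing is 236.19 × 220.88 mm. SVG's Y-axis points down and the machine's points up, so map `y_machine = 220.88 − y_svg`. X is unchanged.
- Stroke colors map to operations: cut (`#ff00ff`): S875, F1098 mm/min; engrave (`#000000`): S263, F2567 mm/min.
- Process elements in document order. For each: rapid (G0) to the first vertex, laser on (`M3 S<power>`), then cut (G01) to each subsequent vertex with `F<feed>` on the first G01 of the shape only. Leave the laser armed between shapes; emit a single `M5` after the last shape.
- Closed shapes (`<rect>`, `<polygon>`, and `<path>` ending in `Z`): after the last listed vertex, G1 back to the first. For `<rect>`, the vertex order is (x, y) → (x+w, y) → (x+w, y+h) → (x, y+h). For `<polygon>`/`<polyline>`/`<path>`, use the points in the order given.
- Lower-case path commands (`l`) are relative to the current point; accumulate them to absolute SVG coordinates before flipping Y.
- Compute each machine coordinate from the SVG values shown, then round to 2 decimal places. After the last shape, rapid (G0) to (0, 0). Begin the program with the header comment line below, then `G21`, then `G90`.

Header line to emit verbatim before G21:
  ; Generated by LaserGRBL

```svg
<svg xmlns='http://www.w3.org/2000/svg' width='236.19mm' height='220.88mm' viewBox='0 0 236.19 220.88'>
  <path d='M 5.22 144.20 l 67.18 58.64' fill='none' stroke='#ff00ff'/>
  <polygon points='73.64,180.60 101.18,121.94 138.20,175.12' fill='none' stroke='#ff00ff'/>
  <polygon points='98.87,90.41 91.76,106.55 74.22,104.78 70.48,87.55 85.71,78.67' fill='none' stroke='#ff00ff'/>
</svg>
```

Since the viewBox matches the mm dimensions, user units are millimetres directly. The only transform is the Y-flip y_m = 220.88 − y_svg.

Shape 1 is a line segment drawn with `<path>`. Its stroke #ff00ff means cut at S875, F1098. After flipping Y the toolpath is (5.22,76.68) → (72.40,18.04).

Shape 2 is a regular polygon drawn with `<polygon>`. Its stroke #ff00ff means cut at S875, F1098. After flipping Y the toolpath is (73.64,40.28) → (101.18,98.94) → (138.20,45.76) → (73.64,40.28), returning to the start.

Shape 3 is a regular polygon drawn with `<polygon>`. Its stroke #ff00ff means cut at S875, F1098. After flipping Y the toolpath is (98.87,130.47) → (91.76,114.33) → (74.22,116.10) → (70.48,133.33) → (85.71,142.21) → (98.87,130.47), returning to the start.

; Generated by LaserGRBL
G21
G90
G0 X5.22 Y76.68
M3 S875
G01 X72.40 Y18.04 F1098
G0 X73.64 Y40.28
M3 S875
G01 X101.18 Y98.94 F1098
G01 X138.20 Y45.76
G01 X73.64 Y40.28
G0 X98.87 Y130.47
M3 S875
G01 X91.76 Y114.33 F1098
G01 X74.22 Y116.10
G01 X70.48 Y133.33
G01 X85.71 Y142.21
G01 X98.87 Y130.47
M5
G0 X0.00 Y0.00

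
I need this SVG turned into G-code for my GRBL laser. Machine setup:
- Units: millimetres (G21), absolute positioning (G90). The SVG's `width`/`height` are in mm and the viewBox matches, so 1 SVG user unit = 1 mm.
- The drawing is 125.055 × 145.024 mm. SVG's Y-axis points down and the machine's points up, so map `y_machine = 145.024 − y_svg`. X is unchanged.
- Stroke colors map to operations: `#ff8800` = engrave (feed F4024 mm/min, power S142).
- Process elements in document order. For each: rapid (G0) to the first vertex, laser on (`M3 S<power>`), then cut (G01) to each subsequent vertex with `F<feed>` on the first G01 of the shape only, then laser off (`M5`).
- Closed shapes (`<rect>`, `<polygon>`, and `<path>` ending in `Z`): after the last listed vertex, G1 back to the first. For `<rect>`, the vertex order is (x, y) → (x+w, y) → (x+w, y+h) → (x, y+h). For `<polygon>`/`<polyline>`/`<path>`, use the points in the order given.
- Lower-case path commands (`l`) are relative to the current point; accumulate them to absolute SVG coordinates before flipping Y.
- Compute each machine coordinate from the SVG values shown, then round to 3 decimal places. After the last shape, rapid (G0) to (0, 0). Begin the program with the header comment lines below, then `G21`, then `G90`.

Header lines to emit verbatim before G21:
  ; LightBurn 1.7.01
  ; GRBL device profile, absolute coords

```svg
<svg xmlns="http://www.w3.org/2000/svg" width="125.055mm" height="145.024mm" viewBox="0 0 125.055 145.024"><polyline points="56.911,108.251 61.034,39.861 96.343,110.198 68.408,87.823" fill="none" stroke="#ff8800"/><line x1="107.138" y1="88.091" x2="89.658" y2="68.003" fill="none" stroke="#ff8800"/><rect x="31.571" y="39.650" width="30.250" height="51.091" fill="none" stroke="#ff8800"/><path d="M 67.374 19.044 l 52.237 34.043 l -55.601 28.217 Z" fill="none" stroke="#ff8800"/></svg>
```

; LightBurn 1.7.01
; GRBL device profile, absolute coords
G21
G90
G0 X56.911 Y36.773
M3 S142
G01 X61.034 Y105.163 F4024
G01 X96.343 Y34.826
G01 X68.408 Y57.201
M5
G0 X107.138 Y56.933
M3 S142
G01 X89.658 Y77.021 F4024
M5
G0 X31.571 Y105.374
M3 S142
G01 X61.821 Y105.374 F4024
G01 X61.821 Y54.283
G01 X31.571 Y54.283
G01 X31.571 Y105.374
M5
G0 X67.374 Y125.980
M3 S142
G01 X119.611 Y91.937 F4024
G01 X64.010 Y63.720
G01 X67.374 Y125.980
M5
G0 X0.000 Y0.000

viewBox `0 0 125.055 145.024` with mm width/height → 1 unit = 1 mm. Flip: y_m = 145.024 − y_svg.

**Shape 1** — `<polyline>` open polyline, stroke `#ff8800` → engrave (S142, F4024). Machine vertices: (56.911,36.773) → (61.034,105.163) → (96.343,34.826) → (68.408,57.201). Open path.

**Shape 2** — `<line>` line segment, stroke `#ff8800` → engrave (S142, F4024). Machine vertices: (107.138,56.933) → (89.658,77.021). Open path.

**Shape 3** — `<rect>` rectangle, stroke `#ff8800` → engrave (S142, F4024). Machine vertices: (31.571,105.374) → (61.821,105.374) → (61.821,54.283) → (31.571,54.283) → (31.571,105.374). Closed: final G1 returns to the first vertex.

**Shape 4** — `<path>` regular polygon, stroke `#ff8800` → engrave (S142, F4024). Machine vertices: (67.374,125.980) → (119.611,91.937) → (64.010,63.720) → (67.374,125.980). Closed: final G1 returns to the first vertex.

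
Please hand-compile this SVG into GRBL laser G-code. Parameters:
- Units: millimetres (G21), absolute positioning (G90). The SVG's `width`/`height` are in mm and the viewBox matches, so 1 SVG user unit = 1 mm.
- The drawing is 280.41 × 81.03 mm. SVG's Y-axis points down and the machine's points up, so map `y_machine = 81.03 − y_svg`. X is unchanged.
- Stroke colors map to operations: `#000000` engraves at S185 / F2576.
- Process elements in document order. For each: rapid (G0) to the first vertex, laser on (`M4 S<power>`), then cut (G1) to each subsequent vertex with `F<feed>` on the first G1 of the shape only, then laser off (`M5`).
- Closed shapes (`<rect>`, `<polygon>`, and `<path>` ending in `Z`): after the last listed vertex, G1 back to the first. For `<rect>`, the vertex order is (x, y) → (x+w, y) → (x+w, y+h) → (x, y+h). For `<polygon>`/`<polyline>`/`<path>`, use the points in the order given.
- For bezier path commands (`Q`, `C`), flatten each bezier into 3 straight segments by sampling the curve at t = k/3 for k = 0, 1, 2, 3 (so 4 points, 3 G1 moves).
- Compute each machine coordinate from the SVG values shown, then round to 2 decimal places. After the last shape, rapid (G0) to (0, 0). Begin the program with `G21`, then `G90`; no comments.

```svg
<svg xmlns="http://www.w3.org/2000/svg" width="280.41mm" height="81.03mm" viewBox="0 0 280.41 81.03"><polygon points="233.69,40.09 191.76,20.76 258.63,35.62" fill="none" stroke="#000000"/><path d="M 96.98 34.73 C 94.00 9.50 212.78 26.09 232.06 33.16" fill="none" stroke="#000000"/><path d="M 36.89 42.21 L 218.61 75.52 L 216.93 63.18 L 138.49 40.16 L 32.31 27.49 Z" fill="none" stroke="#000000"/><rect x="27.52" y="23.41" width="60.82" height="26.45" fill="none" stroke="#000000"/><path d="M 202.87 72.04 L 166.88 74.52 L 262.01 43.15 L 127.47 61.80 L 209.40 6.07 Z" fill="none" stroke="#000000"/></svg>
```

G21
G90
G0 X233.69 Y40.94
M4 S185
G1 X191.76 Y60.27 F2576
G1 X258.63 Y45.41
G1 X233.69 Y40.94
M5
G0 X96.98 Y46.30
M4 S185
G1 X126.39 Y59.49 F2576
G1 X187.81 Y56.21
G1 X232.06 Y47.87
M5
G0 X36.89 Y38.82
M4 S185
G1 X218.61 Y5.51 F2576
G1 X216.93 Y17.85
G1 X138.49 Y40.87
G1 X32.31 Y53.54
G1 X36.89 Y38.82
M5
G0 X27.52 Y57.62
M4 S185
G1 X88.34 Y57.62 F2576
G1 X88.34 Y31.17
G1 X27.52 Y31.17
G1 X27.52 Y57.62
M5
G0 X202.87 Y8.99
M4 S185
G1 X166.88 Y6.51 F2576
G1 X262.01 Y37.88
G1 X127.47 Y19.23
G1 X209.40 Y74.96
G1 X202.87 Y8.99
M5
G0 X0.00 Y0.00

viewBox `0 0 280.41 81.03` with mm width/height → 1 unit = 1 mm. Flip: y_m = 81.03 − y_svg.

**Shape 1** — `<polygon>` closed polygon, stroke `#000000` → engrave (S185, F2576). Machine vertices: (233.69,40.94) → (191.76,60.27) → (258.63,45.41) → (233.69,40.94). Closed: final G1 returns to the first vertex.

**Shape 2** — `<path>` cubic bezier, stroke `#000000` → engrave (S185, F2576). Control points (SVG): P0=(96.98,34.73), P1=(94.00,9.50), P2=(212.78,26.09), P3=(232.06,33.16); sampled at t=k/3. Machine vertices: (96.98,46.30) → (126.39,59.49) → (187.81,56.21) → (232.06,47.87). Open path.

**Shape 3** — `<path>` closed polygon, stroke `#000000` → engrave (S185, F2576). Machine vertices: (36.89,38.82) → (218.61,5.51) → (216.93,17.85) → (138.49,40.87) → (32.31,53.54) → (36.89,38.82). Closed: final G1 returns to the first vertex.

**Shape 4** — `<rect>` rectangle, stroke `#000000` → engrave (S185, F2576). Machine vertices: (27.52,57.62) → (88.34,57.62) → (88.34,31.17) → (27.52,31.17) → (27.52,57.62). Closed: final G1 returns to the first vertex.

**Shape 5** — `<path>` closed polygon, stroke `#000000` → engrave (S185, F2576). Machine vertices: (202.87,8.99) → (166.88,6.51) → (262.01,37.88) → (127.47,19.23) → (209.40,74.96) → (202.87,8.99). Closed: final G1 returns to the first vertex.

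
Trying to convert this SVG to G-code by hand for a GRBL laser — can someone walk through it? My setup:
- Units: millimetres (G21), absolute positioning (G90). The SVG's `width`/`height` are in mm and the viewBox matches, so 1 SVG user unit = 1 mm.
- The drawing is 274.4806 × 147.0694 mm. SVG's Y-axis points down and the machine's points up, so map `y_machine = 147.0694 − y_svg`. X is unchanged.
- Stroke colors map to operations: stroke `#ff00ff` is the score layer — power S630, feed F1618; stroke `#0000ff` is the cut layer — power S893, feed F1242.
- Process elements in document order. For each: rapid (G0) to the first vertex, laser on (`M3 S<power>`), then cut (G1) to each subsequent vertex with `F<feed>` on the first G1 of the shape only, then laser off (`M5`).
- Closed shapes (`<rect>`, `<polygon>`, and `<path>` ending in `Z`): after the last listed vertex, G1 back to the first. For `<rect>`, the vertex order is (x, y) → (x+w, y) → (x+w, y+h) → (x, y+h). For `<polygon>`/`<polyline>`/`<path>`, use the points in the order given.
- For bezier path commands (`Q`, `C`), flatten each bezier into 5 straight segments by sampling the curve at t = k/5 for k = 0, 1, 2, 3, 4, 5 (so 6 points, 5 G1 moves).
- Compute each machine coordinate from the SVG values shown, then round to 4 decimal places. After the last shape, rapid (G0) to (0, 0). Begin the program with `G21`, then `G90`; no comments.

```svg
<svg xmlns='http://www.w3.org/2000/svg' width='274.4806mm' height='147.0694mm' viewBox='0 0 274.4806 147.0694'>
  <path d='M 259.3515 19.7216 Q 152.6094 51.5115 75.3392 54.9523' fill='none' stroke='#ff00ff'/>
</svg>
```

G21
G90
G0 X259.3515 Y127.3478
M3 S630
G1 X217.8335 Y115.7658 F1618
G1 X178.6733 Y106.4517
G1 X141.8709 Y99.4056
G1 X107.4262 Y94.6274
G1 X75.3392 Y92.1171
M5
G0 X0.0000 Y0.0000

1 u = 1 mm; y_m = 147.0694 − y.

[1] `<path>` quadratic bezier, #ff00ff→score S630 F1618: (259.3515,127.3478) → (217.8335,115.7658) → (178.6733,106.4517) → (141.8709,99.4056) → (107.4262,94.6274) → (75.3392,92.1171)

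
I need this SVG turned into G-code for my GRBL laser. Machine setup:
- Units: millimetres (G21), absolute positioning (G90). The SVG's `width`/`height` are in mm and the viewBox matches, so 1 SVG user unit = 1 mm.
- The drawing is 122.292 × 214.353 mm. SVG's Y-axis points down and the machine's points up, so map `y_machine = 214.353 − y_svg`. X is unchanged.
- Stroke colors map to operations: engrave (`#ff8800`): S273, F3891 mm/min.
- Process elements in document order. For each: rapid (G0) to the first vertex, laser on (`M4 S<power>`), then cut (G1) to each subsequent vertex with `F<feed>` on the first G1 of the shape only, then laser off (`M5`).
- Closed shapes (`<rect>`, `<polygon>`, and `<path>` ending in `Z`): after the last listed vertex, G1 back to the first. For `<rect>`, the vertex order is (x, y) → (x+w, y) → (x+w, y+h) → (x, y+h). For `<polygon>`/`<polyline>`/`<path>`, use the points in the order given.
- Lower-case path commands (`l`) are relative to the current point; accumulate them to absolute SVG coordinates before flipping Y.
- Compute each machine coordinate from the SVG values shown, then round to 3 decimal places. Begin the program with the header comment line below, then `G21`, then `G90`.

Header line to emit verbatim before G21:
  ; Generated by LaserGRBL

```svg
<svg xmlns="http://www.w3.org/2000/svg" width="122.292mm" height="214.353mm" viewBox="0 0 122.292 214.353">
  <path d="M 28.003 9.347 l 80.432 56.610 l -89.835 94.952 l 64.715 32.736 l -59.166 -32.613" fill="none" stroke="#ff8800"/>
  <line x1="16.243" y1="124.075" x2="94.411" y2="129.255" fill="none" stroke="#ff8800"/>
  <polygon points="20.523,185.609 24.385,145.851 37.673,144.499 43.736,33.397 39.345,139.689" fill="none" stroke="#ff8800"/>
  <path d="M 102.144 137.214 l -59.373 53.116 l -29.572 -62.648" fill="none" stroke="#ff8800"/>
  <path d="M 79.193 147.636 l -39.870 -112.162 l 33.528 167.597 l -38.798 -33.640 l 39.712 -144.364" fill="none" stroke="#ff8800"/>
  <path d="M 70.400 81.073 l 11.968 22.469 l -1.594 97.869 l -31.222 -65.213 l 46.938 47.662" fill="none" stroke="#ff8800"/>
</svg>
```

Since the viewBox matches the mm dimensions, user units are millimetres directly. The only transform is the Y-flip y_m = 214.353 − y_svg.

Shape 1 is a open polyline drawn with `<path>`. Its stroke #ff8800 means engrave at S273, F3891. After flipping Y the toolpath is (28.003,205.006) → (108.435,148.396) → (18.600,53.444) → (83.315,20.708) → (24.149,53.321).

Shape 2 is a line segment drawn with `<line>`. Its stroke #ff8800 means engrave at S273, F3891. After flipping Y the toolpath is (16.243,90.278) → (94.411,85.098).

Shape 3 is a closed polygon drawn with `<polygon>`. Its stroke #ff8800 means engrave at S273, F3891. After flipping Y the toolpath is (20.523,28.744) → (24.385,68.502) → (37.673,69.854) → (43.736,180.956) → (39.345,74.664) → (20.523,28.744), returning to the start.

Shape 4 is a open polyline drawn with `<path>`. Its stroke #ff8800 means engrave at S273, F3891. After flipping Y the toolpath is (102.144,77.139) → (42.771,24.023) → (13.199,86.671).

Shape 5 is a open polyline drawn with `<path>`. Its stroke #ff8800 means engrave at S273, F3891. After flipping Y the toolpath is (79.193,66.717) → (39.323,178.879) → (72.851,11.282) → (34.053,44.922) → (73.765,189.286).

Shape 6 is a open polyline drawn with `<path>`. Its stroke #ff8800 means engrave at S273, F3891. After flipping Y the toolpath is (70.400,133.280) → (82.368,110.811) → (80.774,12.942) → (49.552,78.155) → (96.490,30.493).

; Generated by LaserGRBL
G21
G90
G0 X28.003 Y205.006
M4 S273
G1 X108.435 Y148.396 F3891
G1 X18.600 Y53.444
G1 X83.315 Y20.708
G1 X24.149 Y53.321
M5
G0 X16.243 Y90.278
M4 S273
G1 X94.411 Y85.098 F3891
M5
G0 X20.523 Y28.744
M4 S273
G1 X24.385 Y68.502 F3891
G1 X37.673 Y69.854
G1 X43.736 Y180.956
G1 X39.345 Y74.664
G1 X20.523 Y28.744
M5
G0 X102.144 Y77.139
M4 S273
G1 X42.771 Y24.023 F3891
G1 X13.199 Y86.671
M5
G0 X79.193 Y66.717
M4 S273
G1 X39.323 Y178.879 F3891
G1 X72.851 Y11.282
G1 X34.053 Y44.922
G1 X73.765 Y189.286
M5
G0 X70.400 Y133.280
M4 S273
G1 X82.368 Y110.811 F3891
G1 X80.774 Y12.942
G1 X49.552 Y78.155
G1 X96.490 Y30.493
M5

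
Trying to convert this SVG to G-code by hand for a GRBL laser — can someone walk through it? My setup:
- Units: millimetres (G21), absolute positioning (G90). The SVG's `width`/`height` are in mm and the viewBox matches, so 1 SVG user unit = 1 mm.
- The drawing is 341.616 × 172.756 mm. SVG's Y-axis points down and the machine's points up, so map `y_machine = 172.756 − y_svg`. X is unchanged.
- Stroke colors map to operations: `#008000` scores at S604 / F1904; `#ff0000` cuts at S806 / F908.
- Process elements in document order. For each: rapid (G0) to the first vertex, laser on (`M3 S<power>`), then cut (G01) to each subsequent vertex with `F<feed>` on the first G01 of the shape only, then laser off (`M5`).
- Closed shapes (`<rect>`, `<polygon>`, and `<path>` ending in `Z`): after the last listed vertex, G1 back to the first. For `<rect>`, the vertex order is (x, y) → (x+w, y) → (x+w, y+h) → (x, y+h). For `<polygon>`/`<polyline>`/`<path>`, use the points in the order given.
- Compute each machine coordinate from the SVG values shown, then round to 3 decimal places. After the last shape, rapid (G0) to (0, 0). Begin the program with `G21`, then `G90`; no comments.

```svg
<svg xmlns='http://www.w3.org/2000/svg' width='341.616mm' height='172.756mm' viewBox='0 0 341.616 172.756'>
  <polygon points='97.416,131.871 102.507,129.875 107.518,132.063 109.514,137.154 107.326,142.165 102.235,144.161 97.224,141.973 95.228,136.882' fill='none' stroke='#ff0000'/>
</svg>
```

viewBox `0 0 341.616 172.756` with mm width/height → 1 unit = 1 mm. Flip: y_m = 172.756 − y_svg.

**Shape 1** — `<polygon>` regular polygon, stroke `#ff0000` → cut (S806, F908). Machine vertices: (97.416,40.885) → (102.507,42.881) → (107.518,40.693) → (109.514,35.602) → (107.326,30.591) → (102.235,28.595) → (97.224,30.783) → (95.228,35.874) → (97.416,40.885). Closed: final G1 returns to the first vertex.

G21
G90
G0 X97.416 Y40.885
M3 S806
G01 X102.507 Y42.881 F908
G01 X107.518 Y40.693
G01 X109.514 Y35.602
G01 X107.326 Y30.591
G01 X102.235 Y28.595
G01 X97.224 Y30.783
G01 X95.228 Y35.874
G01 X97.416 Y40.885
M5
G0 X0.000 Y0.000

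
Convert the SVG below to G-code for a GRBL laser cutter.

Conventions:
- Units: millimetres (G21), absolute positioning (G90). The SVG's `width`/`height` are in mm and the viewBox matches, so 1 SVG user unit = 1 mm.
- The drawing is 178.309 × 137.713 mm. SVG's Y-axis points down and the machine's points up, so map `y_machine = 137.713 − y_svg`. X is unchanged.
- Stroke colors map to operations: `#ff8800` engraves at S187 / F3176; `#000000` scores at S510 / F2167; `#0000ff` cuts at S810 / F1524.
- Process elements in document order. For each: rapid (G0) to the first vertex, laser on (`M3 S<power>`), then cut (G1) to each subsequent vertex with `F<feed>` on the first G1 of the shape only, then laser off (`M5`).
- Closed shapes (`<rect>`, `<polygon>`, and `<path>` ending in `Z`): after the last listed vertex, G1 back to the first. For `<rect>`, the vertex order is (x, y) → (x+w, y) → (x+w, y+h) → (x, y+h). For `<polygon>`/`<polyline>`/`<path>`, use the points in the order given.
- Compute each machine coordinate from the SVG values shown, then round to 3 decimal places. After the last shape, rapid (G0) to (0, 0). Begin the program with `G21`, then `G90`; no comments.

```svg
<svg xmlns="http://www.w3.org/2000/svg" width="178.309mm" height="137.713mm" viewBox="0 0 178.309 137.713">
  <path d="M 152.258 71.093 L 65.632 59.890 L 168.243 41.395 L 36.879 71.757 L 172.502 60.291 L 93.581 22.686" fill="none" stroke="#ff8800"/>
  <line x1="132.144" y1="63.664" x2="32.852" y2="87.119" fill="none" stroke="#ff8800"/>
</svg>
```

1 u = 1 mm; y_m = 137.713 − y.

[1] `<path>` open polyline, #ff8800→engrave S187 F3176: (152.258,66.620) → (65.632,77.823) → (168.243,96.318) → (36.879,65.956) → (172.502,77.422) → (93.581,115.027)

[2] `<line>` line segment, #ff8800→engrave S187 F3176: (132.144,74.049) → (32.852,50.594)

G21
G90
G0 X152.258 Y66.620
M3 S187
G1 X65.632 Y77.823 F3176
G1 X168.243 Y96.318
G1 X36.879 Y65.956
G1 X172.502 Y77.422
G1 X93.581 Y115.027
M5
G0 X132.144 Y74.049
M3 S187
G1 X32.852 Y50.594 F3176
M5
G0 X0.000 Y0.000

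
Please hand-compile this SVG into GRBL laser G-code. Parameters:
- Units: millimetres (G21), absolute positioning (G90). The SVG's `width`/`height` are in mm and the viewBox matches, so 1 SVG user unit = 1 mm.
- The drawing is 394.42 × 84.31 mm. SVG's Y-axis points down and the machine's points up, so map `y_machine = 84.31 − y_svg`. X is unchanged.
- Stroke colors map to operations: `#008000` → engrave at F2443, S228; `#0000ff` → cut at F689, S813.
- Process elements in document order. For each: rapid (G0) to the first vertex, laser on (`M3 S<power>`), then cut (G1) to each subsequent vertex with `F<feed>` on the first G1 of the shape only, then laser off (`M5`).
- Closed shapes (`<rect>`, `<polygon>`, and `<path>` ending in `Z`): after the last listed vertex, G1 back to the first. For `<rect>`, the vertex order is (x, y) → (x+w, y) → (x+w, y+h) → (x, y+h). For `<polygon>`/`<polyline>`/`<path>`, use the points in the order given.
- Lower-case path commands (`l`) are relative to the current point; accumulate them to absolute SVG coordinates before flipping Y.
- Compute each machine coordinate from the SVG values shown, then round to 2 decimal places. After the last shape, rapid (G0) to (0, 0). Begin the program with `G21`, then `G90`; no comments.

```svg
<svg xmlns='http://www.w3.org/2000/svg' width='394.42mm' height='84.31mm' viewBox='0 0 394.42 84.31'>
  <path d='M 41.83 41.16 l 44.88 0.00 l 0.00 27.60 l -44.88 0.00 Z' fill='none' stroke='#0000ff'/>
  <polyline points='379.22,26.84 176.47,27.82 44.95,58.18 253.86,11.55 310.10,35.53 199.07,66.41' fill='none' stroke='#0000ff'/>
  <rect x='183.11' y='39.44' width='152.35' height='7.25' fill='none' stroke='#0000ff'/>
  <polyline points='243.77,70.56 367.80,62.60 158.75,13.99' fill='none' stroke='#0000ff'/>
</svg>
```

G21
G90
G0 X41.83 Y43.15
M3 S813
G1 X86.71 Y43.15 F689
G1 X86.71 Y15.55
G1 X41.83 Y15.55
G1 X41.83 Y43.15
M5
G0 X379.22 Y57.47
M3 S813
G1 X176.47 Y56.49 F689
G1 X44.95 Y26.13
G1 X253.86 Y72.76
G1 X310.10 Y48.78
G1 X199.07 Y17.90
M5
G0 X183.11 Y44.87
M3 S813
G1 X335.46 Y44.87 F689
G1 X335.46 Y37.62
G1 X183.11 Y37.62
G1 X183.11 Y44.87
M5
G0 X243.77 Y13.75
M3 S813
G1 X367.80 Y21.71 F689
G1 X158.75 Y70.32
M5
G0 X0.00 Y0.00

viewBox `0 0 394.42 84.31` with mm width/height → 1 unit = 1 mm. Flip: y_m = 84.31 − y_svg.

**Shape 1** — `<path>` rectangle, stroke `#0000ff` → cut (S813, F689). Machine vertices: (41.83,43.15) → (86.71,43.15) → (86.71,15.55) → (41.83,15.55) → (41.83,43.15). Closed: final G1 returns to the first vertex.

**Shape 2** — `<polyline>` open polyline, stroke `#0000ff` → cut (S813, F689). Machine vertices: (379.22,57.47) → (176.47,56.49) → (44.95,26.13) → (253.86,72.76) → (310.10,48.78) → (199.07,17.90). Open path.

**Shape 3** — `<rect>` rectangle, stroke `#0000ff` → cut (S813, F689). Machine vertices: (183.11,44.87) → (335.46,44.87) → (335.46,37.62) → (183.11,37.62) → (183.11,44.87). Closed: final G1 returns to the first vertex.

**Shape 4** — `<polyline>` open polyline, stroke `#0000ff` → cut (S813, F689). Machine vertices: (243.77,13.75) → (367.80,21.71) → (158.75,70.32). Open path.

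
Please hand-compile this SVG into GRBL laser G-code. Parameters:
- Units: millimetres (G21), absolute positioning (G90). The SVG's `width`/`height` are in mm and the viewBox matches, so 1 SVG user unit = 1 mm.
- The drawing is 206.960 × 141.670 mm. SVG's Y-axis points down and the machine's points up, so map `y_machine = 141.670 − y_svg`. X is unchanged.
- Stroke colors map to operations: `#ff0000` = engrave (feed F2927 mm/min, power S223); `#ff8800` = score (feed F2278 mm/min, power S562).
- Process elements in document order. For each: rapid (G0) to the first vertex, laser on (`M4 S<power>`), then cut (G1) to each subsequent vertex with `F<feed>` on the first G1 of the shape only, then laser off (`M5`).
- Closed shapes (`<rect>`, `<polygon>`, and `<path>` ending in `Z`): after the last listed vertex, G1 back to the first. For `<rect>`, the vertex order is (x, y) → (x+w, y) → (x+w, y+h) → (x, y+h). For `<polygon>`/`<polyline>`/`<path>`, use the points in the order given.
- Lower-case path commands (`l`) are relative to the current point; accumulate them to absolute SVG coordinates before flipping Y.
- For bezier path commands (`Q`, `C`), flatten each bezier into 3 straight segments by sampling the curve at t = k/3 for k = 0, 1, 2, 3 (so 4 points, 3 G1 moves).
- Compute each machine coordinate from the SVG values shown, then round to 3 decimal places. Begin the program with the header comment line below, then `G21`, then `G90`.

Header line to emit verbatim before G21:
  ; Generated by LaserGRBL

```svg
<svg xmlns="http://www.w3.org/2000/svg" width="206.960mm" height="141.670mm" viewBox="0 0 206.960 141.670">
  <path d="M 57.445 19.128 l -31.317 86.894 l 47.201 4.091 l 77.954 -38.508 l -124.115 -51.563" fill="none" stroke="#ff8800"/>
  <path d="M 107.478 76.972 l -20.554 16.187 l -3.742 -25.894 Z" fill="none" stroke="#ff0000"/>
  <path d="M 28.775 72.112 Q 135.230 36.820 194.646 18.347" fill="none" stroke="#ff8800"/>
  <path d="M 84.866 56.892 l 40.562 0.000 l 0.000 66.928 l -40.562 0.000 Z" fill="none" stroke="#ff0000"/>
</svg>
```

; Generated by LaserGRBL
G21
G90
G0 X57.445 Y122.542
M4 S562
G1 X26.128 Y35.648 F2278
G1 X73.329 Y31.557
G1 X151.283 Y70.065
G1 X27.168 Y121.628
M5
G0 X107.478 Y64.698
M4 S223
G1 X86.924 Y48.511 F2927
G1 X83.182 Y74.405
G1 X107.478 Y64.698
M5
G0 X28.775 Y69.558
M4 S562
G1 X94.518 Y91.217 F2278
G1 X149.809 Y109.139
G1 X194.646 Y123.323
M5
G0 X84.866 Y84.778
M4 S223
G1 X125.428 Y84.778 F2927
G1 X125.428 Y17.850
G1 X84.866 Y17.850
G1 X84.866 Y84.778
M5

viewBox `0 0 206.960 141.670` with mm width/height → 1 unit = 1 mm. Flip: y_m = 141.670 − y_svg.

**Shape 1** — `<path>` open polyline, stroke `#ff8800` → score (S562, F2278). Machine vertices: (57.445,122.542) → (26.128,35.648) → (73.329,31.557) → (151.283,70.065) → (27.168,121.628). Open path.

**Shape 2** — `<path>` regular polygon, stroke `#ff0000` → engrave (S223, F2927). Machine vertices: (107.478,64.698) → (86.924,48.511) → (83.182,74.405) → (107.478,64.698). Closed: final G1 returns to the first vertex.

**Shape 3** — `<path>` quadratic bezier, stroke `#ff8800` → score (S562, F2278). Control points (SVG): P0=(28.775,72.112), P1=(135.230,36.820), P2=(194.646,18.347); sampled at t=k/3. Machine vertices: (28.775,69.558) → (94.518,91.217) → (149.809,109.139) → (194.646,123.323). Open path.

**Shape 4** — `<path>` rectangle, stroke `#ff0000` → engrave (S223, F2927). Machine vertices: (84.866,84.778) → (125.428,84.778) → (125.428,17.850) → (84.866,17.850) → (84.866,84.778). Closed: final G1 returns to the first vertex.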